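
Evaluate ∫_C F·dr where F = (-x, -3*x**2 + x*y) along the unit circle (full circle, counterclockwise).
0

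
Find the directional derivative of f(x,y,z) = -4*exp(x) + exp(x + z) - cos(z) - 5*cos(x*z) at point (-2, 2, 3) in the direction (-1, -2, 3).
sqrt(14)*(45*exp(2)*sin(6) + 3*exp(2)*sin(3) + 4 + 2*exp(3))*exp(-2)/14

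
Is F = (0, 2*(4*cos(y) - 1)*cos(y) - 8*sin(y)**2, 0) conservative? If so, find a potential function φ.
Yes, F is conservative. φ = 2*(4*cos(y) - 1)*sin(y)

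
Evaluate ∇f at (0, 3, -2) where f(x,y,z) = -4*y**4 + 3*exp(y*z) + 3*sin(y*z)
(0, -432 - 6*cos(6) - 6*exp(-6), 9*exp(-6) + 9*cos(6))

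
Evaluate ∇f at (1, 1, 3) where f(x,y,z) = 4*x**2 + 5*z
(8, 0, 5)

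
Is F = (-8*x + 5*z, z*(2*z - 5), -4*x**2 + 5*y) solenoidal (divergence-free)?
No, ∇·F = -8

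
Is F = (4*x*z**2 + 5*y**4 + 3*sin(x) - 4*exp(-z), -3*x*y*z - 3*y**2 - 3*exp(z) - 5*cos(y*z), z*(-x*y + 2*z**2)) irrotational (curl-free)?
No, ∇×F = (3*x*y - x*z - 5*y*sin(y*z) + 3*exp(z), 8*x*z + y*z + 4*exp(-z), y*(-20*y**2 - 3*z))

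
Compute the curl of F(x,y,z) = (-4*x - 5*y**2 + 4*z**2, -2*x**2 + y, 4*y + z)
(4, 8*z, -4*x + 10*y)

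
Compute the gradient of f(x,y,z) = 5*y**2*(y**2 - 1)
(0, 20*y**3 - 10*y, 0)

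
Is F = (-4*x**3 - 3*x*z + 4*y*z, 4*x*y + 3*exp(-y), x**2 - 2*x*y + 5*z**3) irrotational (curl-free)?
No, ∇×F = (-2*x, -5*x + 6*y, 4*y - 4*z)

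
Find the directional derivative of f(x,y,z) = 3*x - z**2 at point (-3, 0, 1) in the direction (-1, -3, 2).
-sqrt(14)/2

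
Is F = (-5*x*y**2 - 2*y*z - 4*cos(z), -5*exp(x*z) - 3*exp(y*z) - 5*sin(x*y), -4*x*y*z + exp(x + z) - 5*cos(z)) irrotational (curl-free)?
No, ∇×F = (-4*x*z + 5*x*exp(x*z) + 3*y*exp(y*z), 4*y*z - 2*y - exp(x + z) + 4*sin(z), 10*x*y - 5*y*cos(x*y) - 5*z*exp(x*z) + 2*z)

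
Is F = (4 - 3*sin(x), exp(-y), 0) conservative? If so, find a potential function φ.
Yes, F is conservative. φ = 4*x + 3*cos(x) - exp(-y)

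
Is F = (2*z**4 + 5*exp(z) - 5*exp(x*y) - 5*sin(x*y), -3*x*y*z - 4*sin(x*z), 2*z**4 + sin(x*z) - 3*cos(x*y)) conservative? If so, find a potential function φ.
No, ∇×F = (x*(3*y + 3*sin(x*y) + 4*cos(x*z)), -3*y*sin(x*y) + 8*z**3 - z*cos(x*z) + 5*exp(z), 5*x*exp(x*y) + 5*x*cos(x*y) - 3*y*z - 4*z*cos(x*z)) ≠ 0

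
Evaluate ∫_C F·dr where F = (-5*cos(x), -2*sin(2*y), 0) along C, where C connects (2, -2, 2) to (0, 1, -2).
cos(2) - cos(4) + 5*sin(2)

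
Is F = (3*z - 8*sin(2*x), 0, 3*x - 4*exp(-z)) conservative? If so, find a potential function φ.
Yes, F is conservative. φ = 3*x*z + 4*cos(2*x) + 4*exp(-z)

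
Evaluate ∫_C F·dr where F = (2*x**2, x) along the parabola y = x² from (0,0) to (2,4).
32/3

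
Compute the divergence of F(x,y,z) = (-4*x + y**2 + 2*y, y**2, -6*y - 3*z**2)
2*y - 6*z - 4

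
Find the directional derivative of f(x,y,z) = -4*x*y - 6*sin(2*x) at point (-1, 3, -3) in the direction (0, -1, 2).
-4*sqrt(5)/5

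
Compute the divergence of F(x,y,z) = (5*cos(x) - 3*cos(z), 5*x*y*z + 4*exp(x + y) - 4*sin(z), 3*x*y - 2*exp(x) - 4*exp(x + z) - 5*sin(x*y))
5*x*z + 4*exp(x + y) - 4*exp(x + z) - 5*sin(x)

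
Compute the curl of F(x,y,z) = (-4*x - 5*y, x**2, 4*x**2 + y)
(1, -8*x, 2*x + 5)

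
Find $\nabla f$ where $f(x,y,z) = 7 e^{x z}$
(7*z*exp(x*z), 0, 7*x*exp(x*z))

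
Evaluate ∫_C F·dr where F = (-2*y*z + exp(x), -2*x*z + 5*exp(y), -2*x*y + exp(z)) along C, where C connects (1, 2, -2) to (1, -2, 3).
-5*exp(2) + 4*exp(-2) + 4 + exp(3)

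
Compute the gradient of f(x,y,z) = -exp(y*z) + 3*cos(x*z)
(-3*z*sin(x*z), -z*exp(y*z), -3*x*sin(x*z) - y*exp(y*z))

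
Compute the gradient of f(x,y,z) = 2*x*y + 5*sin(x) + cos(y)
(2*y + 5*cos(x), 2*x - sin(y), 0)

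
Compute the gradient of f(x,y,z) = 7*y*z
(0, 7*z, 7*y)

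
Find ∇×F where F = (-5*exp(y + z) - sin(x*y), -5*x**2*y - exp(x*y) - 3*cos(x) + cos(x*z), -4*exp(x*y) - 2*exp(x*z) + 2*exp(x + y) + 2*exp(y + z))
(-4*x*exp(x*y) + x*sin(x*z) + 2*exp(x + y) + 2*exp(y + z), 4*y*exp(x*y) + 2*z*exp(x*z) - 2*exp(x + y) - 5*exp(y + z), -10*x*y + x*cos(x*y) - y*exp(x*y) - z*sin(x*z) + 5*exp(y + z) + 3*sin(x))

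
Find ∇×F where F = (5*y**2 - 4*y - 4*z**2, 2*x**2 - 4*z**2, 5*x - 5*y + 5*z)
(8*z - 5, -8*z - 5, 4*x - 10*y + 4)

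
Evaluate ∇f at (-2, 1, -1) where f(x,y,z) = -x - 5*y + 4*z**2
(-1, -5, -8)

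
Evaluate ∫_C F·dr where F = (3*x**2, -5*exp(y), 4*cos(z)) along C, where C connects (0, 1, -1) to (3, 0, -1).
5*E + 22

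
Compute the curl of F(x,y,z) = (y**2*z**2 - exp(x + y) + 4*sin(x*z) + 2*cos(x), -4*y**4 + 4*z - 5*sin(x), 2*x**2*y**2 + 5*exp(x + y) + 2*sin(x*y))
(4*x**2*y + 2*x*cos(x*y) + 5*exp(x + y) - 4, -4*x*y**2 + 4*x*cos(x*z) + 2*y**2*z - 2*y*cos(x*y) - 5*exp(x + y), -2*y*z**2 + exp(x + y) - 5*cos(x))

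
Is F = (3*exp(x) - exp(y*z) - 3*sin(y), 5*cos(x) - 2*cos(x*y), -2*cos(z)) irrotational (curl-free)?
No, ∇×F = (0, -y*exp(y*z), 2*y*sin(x*y) + z*exp(y*z) - 5*sin(x) + 3*cos(y))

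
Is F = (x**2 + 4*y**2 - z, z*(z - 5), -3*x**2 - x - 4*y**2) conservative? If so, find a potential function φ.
No, ∇×F = (-8*y - 2*z + 5, 6*x, -8*y) ≠ 0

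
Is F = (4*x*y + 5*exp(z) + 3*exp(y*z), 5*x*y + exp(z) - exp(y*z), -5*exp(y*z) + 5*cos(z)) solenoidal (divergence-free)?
No, ∇·F = 5*x - 5*y*exp(y*z) + 4*y - z*exp(y*z) - 5*sin(z)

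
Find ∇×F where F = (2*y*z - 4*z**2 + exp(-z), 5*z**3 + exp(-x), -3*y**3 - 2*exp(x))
(-9*y**2 - 15*z**2, 2*y - 8*z + 2*exp(x) - exp(-z), -2*z - exp(-x))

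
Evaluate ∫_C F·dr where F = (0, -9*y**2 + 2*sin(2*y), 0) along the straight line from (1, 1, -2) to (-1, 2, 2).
-21 + cos(2) - cos(4)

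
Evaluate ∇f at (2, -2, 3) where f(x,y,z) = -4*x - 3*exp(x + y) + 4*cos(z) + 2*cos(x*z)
(-7 - 6*sin(6), -3, -4*sin(3) - 4*sin(6))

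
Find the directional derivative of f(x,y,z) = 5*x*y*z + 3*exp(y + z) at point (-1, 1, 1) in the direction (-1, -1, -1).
sqrt(3)*(5 - 6*exp(2))/3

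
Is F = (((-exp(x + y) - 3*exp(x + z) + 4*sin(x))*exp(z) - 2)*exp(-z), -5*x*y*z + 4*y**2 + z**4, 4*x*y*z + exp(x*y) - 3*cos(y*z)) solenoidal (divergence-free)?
No, ∇·F = 4*x*y - 5*x*z + 3*y*sin(y*z) + 8*y - exp(x + y) - 3*exp(x + z) + 4*cos(x)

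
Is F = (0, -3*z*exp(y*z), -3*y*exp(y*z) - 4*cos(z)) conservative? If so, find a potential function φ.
Yes, F is conservative. φ = -3*exp(y*z) - 4*sin(z)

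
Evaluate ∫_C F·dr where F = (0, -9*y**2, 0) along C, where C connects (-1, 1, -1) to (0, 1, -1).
0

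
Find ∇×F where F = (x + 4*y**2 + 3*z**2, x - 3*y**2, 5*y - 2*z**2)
(5, 6*z, 1 - 8*y)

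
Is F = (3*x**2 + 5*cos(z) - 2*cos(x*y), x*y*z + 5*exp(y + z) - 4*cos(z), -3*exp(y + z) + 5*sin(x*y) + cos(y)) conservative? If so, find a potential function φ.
No, ∇×F = (-x*y + 5*x*cos(x*y) - 8*exp(y + z) - sin(y) - 4*sin(z), -5*y*cos(x*y) - 5*sin(z), -2*x*sin(x*y) + y*z) ≠ 0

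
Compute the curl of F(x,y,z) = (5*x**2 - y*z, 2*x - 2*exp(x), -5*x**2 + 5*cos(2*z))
(0, 10*x - y, z - 2*exp(x) + 2)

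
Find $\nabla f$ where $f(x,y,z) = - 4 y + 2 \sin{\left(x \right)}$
(2*cos(x), -4, 0)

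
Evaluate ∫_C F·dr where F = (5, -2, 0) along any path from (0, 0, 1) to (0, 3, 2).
-6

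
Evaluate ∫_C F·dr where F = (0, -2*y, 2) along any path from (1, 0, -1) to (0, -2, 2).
2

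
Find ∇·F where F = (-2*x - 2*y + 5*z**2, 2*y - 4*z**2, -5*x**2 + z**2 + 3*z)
2*z + 3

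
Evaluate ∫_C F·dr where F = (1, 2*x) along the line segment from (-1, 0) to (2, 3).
6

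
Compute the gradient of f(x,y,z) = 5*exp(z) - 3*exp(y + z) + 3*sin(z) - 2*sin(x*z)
(-2*z*cos(x*z), -3*exp(y + z), -2*x*cos(x*z) + 5*exp(z) - 3*exp(y + z) + 3*cos(z))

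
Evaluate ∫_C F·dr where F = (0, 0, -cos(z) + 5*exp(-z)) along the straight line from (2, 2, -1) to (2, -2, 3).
-sin(1) - 5*exp(-3) - sin(3) + 5*E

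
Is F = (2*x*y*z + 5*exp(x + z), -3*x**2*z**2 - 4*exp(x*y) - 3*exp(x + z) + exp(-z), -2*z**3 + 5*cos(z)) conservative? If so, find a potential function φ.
No, ∇×F = (6*x**2*z + 3*exp(x + z) + exp(-z), 2*x*y + 5*exp(x + z), -6*x*z**2 - 2*x*z - 4*y*exp(x*y) - 3*exp(x + z)) ≠ 0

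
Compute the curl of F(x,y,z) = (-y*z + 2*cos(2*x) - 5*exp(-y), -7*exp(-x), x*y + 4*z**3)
(x, -2*y, z - 5*exp(-y) + 7*exp(-x))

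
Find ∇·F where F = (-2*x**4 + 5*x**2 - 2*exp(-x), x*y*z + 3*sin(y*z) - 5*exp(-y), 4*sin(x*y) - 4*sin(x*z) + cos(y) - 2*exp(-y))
-8*x**3 + x*z - 4*x*cos(x*z) + 10*x + 3*z*cos(y*z) + 5*exp(-y) + 2*exp(-x)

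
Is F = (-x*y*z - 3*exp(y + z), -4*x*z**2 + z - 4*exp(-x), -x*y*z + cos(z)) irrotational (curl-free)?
No, ∇×F = (7*x*z - 1, -x*y + y*z - 3*exp(y + z), x*z - 4*z**2 + 3*exp(y + z) + 4*exp(-x))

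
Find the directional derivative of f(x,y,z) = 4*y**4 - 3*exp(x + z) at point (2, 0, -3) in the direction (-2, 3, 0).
6*sqrt(13)*exp(-1)/13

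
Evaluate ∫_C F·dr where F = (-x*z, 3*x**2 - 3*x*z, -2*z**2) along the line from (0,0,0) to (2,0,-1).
2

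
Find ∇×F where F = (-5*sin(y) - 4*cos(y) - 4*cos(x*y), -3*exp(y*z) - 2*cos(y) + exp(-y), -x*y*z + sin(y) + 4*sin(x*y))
(-x*z + 4*x*cos(x*y) + 3*y*exp(y*z) + cos(y), y*(z - 4*cos(x*y)), -4*x*sin(x*y) - 4*sin(y) + 5*cos(y))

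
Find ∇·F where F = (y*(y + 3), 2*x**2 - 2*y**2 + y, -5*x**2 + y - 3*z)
-4*y - 2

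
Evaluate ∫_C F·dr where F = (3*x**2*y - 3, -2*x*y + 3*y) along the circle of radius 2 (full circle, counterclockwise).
-12*pi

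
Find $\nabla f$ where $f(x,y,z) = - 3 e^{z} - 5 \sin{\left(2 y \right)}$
(0, -10*cos(2*y), -3*exp(z))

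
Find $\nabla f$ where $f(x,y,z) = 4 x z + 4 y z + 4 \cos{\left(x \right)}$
(4*z - 4*sin(x), 4*z, 4*x + 4*y)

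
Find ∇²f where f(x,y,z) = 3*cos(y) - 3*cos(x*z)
3*x**2*cos(x*z) + 3*z**2*cos(x*z) - 3*cos(y)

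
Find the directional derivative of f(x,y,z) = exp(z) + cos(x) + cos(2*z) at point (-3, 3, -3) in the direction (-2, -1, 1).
sqrt(6)*(2*exp(3)*sin(6) - 2*exp(3)*sin(3) + 1)*exp(-3)/6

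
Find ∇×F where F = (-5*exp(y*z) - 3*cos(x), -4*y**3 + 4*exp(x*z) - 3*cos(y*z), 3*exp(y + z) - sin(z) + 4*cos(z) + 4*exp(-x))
(-4*x*exp(x*z) - 3*y*sin(y*z) + 3*exp(y + z), -5*y*exp(y*z) + 4*exp(-x), z*(4*exp(x*z) + 5*exp(y*z)))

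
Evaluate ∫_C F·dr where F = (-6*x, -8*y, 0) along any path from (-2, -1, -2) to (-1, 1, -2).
9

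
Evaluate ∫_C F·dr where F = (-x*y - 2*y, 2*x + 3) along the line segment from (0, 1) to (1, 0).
-31/6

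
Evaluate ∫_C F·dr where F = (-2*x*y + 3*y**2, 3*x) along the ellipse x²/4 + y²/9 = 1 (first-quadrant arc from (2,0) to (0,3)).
-28 + 9*pi/2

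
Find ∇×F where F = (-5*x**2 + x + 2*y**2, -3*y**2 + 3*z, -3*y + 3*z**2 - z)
(-6, 0, -4*y)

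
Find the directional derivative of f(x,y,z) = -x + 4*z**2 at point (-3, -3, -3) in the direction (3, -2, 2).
-3*sqrt(17)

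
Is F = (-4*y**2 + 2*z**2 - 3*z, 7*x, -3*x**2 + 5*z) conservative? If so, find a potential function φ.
No, ∇×F = (0, 6*x + 4*z - 3, 8*y + 7) ≠ 0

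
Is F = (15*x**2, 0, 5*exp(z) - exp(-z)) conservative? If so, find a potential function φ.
Yes, F is conservative. φ = 5*x**3 + 5*exp(z) + exp(-z)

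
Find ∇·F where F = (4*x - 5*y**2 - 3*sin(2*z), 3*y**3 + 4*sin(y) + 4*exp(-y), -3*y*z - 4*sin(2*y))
9*y**2 - 3*y + 4*cos(y) + 4 - 4*exp(-y)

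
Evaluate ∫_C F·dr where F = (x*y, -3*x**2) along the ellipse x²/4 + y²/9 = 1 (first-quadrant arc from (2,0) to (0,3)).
-28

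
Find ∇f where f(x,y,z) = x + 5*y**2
(1, 10*y, 0)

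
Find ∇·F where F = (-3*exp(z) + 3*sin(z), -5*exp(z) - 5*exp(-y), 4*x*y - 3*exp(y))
5*exp(-y)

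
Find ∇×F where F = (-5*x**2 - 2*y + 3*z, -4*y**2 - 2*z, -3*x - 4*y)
(-2, 6, 2)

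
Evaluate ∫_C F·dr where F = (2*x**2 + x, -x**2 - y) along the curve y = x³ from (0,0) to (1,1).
1/15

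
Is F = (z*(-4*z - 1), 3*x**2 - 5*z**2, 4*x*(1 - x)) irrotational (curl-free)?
No, ∇×F = (10*z, 8*x - 8*z - 5, 6*x)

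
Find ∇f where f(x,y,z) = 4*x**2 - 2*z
(8*x, 0, -2)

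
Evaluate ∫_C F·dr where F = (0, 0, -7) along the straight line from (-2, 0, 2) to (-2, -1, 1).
7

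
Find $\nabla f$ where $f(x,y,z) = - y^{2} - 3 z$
(0, -2*y, -3)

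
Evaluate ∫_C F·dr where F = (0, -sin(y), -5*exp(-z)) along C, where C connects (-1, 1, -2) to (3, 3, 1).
-5*exp(2) + cos(3) - cos(1) + 5*exp(-1)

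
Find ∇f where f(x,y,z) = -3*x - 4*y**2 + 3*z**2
(-3, -8*y, 6*z)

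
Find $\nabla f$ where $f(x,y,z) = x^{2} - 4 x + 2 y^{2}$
(2*x - 4, 4*y, 0)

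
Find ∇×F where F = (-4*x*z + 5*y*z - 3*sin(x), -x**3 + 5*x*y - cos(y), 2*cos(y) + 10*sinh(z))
(-2*sin(y), -4*x + 5*y, -3*x**2 + 5*y - 5*z)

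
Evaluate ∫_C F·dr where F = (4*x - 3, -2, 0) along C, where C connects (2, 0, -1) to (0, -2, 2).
2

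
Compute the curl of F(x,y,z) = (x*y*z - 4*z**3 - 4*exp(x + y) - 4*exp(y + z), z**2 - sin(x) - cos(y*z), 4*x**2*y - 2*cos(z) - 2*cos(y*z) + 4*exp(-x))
(4*x**2 - y*sin(y*z) + 2*z*sin(y*z) - 2*z, -7*x*y - 12*z**2 - 4*exp(y + z) + 4*exp(-x), -x*z + 4*exp(x + y) + 4*exp(y + z) - cos(x))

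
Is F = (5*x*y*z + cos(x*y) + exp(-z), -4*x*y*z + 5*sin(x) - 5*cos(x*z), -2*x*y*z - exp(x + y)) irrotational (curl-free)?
No, ∇×F = (4*x*y - 2*x*z - 5*x*sin(x*z) - exp(x + y), 5*x*y + 2*y*z + exp(x + y) - exp(-z), -5*x*z + x*sin(x*y) - 4*y*z + 5*z*sin(x*z) + 5*cos(x))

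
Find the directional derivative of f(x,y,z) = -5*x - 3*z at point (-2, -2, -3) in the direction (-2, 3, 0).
10*sqrt(13)/13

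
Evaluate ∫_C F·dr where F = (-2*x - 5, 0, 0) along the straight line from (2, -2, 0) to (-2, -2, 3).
20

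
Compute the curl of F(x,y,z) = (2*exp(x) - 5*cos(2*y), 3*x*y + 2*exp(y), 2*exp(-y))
(-2*exp(-y), 0, 3*y - 10*sin(2*y))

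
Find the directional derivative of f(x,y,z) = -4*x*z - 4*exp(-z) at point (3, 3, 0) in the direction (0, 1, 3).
-12*sqrt(10)/5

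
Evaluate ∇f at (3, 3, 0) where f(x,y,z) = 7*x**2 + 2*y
(42, 2, 0)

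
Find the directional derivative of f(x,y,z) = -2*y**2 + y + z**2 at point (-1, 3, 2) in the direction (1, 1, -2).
-19*sqrt(6)/6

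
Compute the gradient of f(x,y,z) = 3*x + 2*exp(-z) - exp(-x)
(3 + exp(-x), 0, -2*exp(-z))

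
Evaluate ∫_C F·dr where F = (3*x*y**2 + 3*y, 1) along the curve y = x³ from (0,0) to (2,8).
116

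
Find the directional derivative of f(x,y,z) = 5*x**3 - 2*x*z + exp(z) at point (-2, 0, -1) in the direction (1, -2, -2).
18 - 2*exp(-1)/3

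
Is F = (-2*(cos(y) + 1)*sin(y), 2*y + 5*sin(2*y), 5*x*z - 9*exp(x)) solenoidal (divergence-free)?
No, ∇·F = 5*x + 10*cos(2*y) + 2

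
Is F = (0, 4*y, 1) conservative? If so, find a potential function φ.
Yes, F is conservative. φ = 2*y**2 + z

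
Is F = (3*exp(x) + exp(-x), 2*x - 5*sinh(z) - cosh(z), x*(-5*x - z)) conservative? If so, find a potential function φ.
No, ∇×F = (sinh(z) + 5*cosh(z), 10*x + z, 2) ≠ 0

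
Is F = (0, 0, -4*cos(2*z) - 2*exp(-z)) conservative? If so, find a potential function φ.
Yes, F is conservative. φ = -2*sin(2*z) + 2*exp(-z)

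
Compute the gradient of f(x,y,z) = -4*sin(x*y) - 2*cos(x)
(-4*y*cos(x*y) + 2*sin(x), -4*x*cos(x*y), 0)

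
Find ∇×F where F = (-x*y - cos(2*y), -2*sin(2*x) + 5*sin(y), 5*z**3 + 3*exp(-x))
(0, 3*exp(-x), x - 2*sin(2*y) - 4*cos(2*x))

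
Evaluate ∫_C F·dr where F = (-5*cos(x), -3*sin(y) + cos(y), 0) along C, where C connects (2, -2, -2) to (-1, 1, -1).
-3*cos(2) + 3*cos(1) + 6*sin(1) + 6*sin(2)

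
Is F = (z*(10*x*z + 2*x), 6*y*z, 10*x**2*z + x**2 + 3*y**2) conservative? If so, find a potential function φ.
Yes, F is conservative. φ = z*(5*x**2*z + x**2 + 3*y**2)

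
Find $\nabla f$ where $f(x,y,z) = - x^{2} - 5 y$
(-2*x, -5, 0)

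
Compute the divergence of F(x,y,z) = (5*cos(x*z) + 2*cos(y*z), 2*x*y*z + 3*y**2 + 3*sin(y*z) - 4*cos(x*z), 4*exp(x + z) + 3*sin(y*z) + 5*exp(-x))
2*x*z + 3*y*cos(y*z) + 6*y - 5*z*sin(x*z) + 3*z*cos(y*z) + 4*exp(x + z)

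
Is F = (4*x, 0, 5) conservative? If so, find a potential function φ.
Yes, F is conservative. φ = 2*x**2 + 5*z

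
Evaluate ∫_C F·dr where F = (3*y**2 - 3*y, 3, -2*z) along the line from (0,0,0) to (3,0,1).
-1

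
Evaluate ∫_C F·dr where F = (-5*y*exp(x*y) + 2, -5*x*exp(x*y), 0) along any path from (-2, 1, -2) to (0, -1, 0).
-1 + 5*exp(-2)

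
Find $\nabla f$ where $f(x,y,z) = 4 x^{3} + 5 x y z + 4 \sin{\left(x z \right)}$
(12*x**2 + 5*y*z + 4*z*cos(x*z), 5*x*z, x*(5*y + 4*cos(x*z)))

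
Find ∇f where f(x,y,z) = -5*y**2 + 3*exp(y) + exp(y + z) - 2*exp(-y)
(0, -10*y + 3*exp(y) + exp(y + z) + 2*exp(-y), exp(y + z))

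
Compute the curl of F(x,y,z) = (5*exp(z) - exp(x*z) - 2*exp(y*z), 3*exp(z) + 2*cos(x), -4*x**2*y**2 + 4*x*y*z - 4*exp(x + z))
(-8*x**2*y + 4*x*z - 3*exp(z), 8*x*y**2 - x*exp(x*z) - 4*y*z - 2*y*exp(y*z) + 5*exp(z) + 4*exp(x + z), 2*z*exp(y*z) - 2*sin(x))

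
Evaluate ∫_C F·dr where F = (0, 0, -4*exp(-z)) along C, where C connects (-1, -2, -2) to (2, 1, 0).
4 - 4*exp(2)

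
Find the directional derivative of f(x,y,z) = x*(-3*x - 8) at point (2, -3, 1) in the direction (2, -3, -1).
-20*sqrt(14)/7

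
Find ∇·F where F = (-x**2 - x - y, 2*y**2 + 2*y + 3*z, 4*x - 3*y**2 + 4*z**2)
-2*x + 4*y + 8*z + 1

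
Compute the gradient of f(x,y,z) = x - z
(1, 0, -1)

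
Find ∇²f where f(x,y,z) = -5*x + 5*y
0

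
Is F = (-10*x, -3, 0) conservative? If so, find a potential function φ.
Yes, F is conservative. φ = -5*x**2 - 3*y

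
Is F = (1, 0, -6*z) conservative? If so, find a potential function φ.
Yes, F is conservative. φ = x - 3*z**2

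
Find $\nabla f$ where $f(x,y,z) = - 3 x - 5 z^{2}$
(-3, 0, -10*z)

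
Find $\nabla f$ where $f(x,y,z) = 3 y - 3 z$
(0, 3, -3)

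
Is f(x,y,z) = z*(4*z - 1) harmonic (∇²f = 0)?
No, ∇²f = 8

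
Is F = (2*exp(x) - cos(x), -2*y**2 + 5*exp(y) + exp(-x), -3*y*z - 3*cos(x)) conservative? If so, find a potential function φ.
No, ∇×F = (-3*z, -3*sin(x), -exp(-x)) ≠ 0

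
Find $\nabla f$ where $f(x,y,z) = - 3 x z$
(-3*z, 0, -3*x)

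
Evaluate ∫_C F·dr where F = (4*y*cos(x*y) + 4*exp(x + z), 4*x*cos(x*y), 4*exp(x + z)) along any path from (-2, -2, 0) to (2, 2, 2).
-(4 - 4*exp(6))*exp(-2)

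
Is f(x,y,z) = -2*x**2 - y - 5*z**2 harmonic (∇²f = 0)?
No, ∇²f = -14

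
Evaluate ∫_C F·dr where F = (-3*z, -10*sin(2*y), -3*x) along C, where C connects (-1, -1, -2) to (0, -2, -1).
5*cos(4) - 5*cos(2) + 6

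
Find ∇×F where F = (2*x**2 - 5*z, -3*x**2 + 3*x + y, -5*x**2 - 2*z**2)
(0, 10*x - 5, 3 - 6*x)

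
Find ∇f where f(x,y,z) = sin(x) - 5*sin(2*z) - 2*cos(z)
(cos(x), 0, 2*sin(z) - 10*cos(2*z))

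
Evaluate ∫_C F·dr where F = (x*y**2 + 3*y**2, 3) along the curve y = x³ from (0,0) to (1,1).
199/56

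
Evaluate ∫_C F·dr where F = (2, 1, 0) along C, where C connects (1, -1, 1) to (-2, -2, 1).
-7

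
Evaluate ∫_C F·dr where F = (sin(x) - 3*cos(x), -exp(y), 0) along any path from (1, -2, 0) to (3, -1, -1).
-3*sin(3) - exp(-1) + exp(-2) + cos(1) - cos(3) + 3*sin(1)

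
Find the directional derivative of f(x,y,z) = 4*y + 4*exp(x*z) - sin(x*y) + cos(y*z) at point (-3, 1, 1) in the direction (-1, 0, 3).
sqrt(10)*(-3*exp(3)*sin(1) - 40 + exp(3)*cos(3))*exp(-3)/10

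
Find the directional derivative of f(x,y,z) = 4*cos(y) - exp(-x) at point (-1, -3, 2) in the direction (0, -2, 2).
-2*sqrt(2)*sin(3)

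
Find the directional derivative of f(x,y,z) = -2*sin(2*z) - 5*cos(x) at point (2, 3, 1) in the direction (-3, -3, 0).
-5*sqrt(2)*sin(2)/2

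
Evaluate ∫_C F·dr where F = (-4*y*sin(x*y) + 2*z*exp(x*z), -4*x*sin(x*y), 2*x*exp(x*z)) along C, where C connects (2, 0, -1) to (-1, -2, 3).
-4 + 4*cos(2) - 2*exp(-2) + 2*exp(-3)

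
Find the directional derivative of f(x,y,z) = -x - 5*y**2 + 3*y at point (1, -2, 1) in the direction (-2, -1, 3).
-3*sqrt(14)/2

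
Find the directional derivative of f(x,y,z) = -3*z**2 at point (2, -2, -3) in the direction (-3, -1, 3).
54*sqrt(19)/19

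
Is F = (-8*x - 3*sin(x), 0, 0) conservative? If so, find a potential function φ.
Yes, F is conservative. φ = -4*x**2 + 3*cos(x)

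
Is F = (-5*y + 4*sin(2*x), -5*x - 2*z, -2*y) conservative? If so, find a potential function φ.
Yes, F is conservative. φ = -5*x*y - 2*y*z - 2*cos(2*x)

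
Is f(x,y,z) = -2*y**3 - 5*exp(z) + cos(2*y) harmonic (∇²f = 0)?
No, ∇²f = -12*y - 5*exp(z) - 4*cos(2*y)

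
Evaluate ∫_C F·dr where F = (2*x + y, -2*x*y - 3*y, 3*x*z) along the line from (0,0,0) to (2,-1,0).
1/6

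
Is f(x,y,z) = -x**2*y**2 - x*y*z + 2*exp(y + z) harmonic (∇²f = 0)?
No, ∇²f = -2*x**2 - 2*y**2 + 4*exp(y + z)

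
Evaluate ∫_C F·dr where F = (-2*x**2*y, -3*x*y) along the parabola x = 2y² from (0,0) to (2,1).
-85/14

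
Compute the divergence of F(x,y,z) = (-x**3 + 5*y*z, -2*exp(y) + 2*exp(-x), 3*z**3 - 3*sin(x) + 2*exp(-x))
-3*x**2 + 9*z**2 - 2*exp(y)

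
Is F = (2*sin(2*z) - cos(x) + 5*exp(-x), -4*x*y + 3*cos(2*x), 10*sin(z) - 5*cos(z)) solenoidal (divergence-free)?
No, ∇·F = -4*x + sin(x) + 5*sin(z) + 10*cos(z) - 5*exp(-x)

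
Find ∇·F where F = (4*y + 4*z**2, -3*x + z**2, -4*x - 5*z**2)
-10*z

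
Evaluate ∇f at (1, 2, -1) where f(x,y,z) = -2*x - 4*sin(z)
(-2, 0, -4*cos(1))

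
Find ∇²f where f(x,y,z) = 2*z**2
4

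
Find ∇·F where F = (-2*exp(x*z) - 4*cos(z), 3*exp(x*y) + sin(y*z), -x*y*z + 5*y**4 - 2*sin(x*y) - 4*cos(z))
-x*y + 3*x*exp(x*y) - 2*z*exp(x*z) + z*cos(y*z) + 4*sin(z)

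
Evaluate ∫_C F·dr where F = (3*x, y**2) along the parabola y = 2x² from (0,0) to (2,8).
530/3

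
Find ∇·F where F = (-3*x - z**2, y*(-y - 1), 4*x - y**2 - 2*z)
-2*y - 6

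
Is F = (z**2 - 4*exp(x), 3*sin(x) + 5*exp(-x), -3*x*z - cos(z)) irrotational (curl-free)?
No, ∇×F = (0, 5*z, 3*cos(x) - 5*exp(-x))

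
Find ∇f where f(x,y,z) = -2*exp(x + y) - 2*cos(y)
(-2*exp(x + y), -2*exp(x + y) + 2*sin(y), 0)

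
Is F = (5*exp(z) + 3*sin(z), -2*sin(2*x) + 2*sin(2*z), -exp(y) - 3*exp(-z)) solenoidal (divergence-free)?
No, ∇·F = 3*exp(-z)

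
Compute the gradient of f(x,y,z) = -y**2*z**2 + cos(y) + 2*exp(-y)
(0, -2*y*z**2 - sin(y) - 2*exp(-y), -2*y**2*z)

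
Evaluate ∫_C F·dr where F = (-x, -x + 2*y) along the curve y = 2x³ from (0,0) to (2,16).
230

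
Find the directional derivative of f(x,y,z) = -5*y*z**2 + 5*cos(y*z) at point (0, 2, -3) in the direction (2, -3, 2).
sqrt(17)*(65*sin(6)/17 + 15)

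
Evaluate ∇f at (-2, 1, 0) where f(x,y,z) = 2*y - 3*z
(0, 2, -3)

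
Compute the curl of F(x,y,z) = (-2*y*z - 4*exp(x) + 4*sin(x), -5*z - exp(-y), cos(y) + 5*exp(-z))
(5 - sin(y), -2*y, 2*z)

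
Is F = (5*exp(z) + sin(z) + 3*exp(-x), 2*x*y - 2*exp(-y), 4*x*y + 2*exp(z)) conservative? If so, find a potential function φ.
No, ∇×F = (4*x, -4*y + 5*exp(z) + cos(z), 2*y) ≠ 0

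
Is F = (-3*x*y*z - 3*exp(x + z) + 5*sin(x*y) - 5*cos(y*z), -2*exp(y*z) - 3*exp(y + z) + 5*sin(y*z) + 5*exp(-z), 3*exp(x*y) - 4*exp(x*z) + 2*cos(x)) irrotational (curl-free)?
No, ∇×F = (3*x*exp(x*y) + 2*y*exp(y*z) - 5*y*cos(y*z) + 3*exp(y + z) + 5*exp(-z), -3*x*y - 3*y*exp(x*y) + 5*y*sin(y*z) + 4*z*exp(x*z) - 3*exp(x + z) + 2*sin(x), 3*x*z - 5*x*cos(x*y) - 5*z*sin(y*z))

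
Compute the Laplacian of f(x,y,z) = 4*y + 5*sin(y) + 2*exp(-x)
-5*sin(y) + 2*exp(-x)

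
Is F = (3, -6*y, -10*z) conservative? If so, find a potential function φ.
Yes, F is conservative. φ = 3*x - 3*y**2 - 5*z**2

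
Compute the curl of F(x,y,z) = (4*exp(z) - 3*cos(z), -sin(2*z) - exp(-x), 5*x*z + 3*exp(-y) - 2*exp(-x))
(2*cos(2*z) - 3*exp(-y), -5*z + 4*exp(z) + 3*sin(z) - 2*exp(-x), exp(-x))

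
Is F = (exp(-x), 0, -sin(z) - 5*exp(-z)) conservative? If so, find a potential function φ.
Yes, F is conservative. φ = cos(z) + 5*exp(-z) - exp(-x)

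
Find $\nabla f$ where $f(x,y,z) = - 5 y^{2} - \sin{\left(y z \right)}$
(0, -10*y - z*cos(y*z), -y*cos(y*z))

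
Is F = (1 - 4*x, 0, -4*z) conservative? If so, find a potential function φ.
Yes, F is conservative. φ = -2*x**2 + x - 2*z**2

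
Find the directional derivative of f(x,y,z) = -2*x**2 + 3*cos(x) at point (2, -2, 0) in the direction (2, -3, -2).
-2*sqrt(17)*(3*sin(2) + 8)/17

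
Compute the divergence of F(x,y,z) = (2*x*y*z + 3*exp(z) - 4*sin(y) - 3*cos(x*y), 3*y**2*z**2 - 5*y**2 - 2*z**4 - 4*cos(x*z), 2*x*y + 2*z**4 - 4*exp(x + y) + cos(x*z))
-x*sin(x*z) + 6*y*z**2 + 2*y*z + 3*y*sin(x*y) - 10*y + 8*z**3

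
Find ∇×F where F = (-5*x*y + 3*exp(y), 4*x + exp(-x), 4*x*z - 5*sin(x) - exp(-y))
(exp(-y), -4*z + 5*cos(x), 5*x - 3*exp(y) + 4 - exp(-x))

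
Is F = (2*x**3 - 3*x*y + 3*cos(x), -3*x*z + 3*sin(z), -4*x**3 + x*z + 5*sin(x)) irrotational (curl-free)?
No, ∇×F = (3*x - 3*cos(z), 12*x**2 - z - 5*cos(x), 3*x - 3*z)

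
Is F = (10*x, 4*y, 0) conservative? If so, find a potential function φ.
Yes, F is conservative. φ = 5*x**2 + 2*y**2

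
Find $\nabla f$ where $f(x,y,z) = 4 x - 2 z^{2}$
(4, 0, -4*z)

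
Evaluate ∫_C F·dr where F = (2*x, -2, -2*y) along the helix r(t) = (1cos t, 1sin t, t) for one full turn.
0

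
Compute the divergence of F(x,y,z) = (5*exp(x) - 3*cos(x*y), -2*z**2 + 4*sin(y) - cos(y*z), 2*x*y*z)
2*x*y + 3*y*sin(x*y) + z*sin(y*z) + 5*exp(x) + 4*cos(y)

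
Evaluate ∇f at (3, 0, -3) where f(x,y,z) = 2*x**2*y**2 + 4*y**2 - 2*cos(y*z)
(0, 0, 0)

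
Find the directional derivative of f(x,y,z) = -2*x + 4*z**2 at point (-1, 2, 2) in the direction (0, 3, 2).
32*sqrt(13)/13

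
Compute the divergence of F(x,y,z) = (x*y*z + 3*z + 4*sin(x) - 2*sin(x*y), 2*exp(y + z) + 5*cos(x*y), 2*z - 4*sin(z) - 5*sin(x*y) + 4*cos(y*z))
-5*x*sin(x*y) + y*z - 4*y*sin(y*z) - 2*y*cos(x*y) + 2*exp(y + z) + 4*cos(x) - 4*cos(z) + 2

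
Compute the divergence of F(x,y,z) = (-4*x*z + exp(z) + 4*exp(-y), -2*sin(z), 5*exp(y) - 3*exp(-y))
-4*z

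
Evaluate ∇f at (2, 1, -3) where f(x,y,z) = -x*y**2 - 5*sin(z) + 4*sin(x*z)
(-12*cos(6) - 1, -4, -5*cos(3) + 8*cos(6))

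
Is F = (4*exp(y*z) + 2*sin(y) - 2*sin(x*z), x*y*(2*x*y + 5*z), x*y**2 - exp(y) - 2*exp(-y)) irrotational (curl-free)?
No, ∇×F = (-3*x*y - exp(y) + 2*exp(-y), -2*x*cos(x*z) - y**2 + 4*y*exp(y*z), 4*x*y**2 + 5*y*z - 4*z*exp(y*z) - 2*cos(y))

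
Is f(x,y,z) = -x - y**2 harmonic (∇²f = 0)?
No, ∇²f = -2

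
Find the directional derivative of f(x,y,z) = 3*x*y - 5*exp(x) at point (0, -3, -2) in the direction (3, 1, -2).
-3*sqrt(14)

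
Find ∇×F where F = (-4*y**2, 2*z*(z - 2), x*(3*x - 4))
(4 - 4*z, 4 - 6*x, 8*y)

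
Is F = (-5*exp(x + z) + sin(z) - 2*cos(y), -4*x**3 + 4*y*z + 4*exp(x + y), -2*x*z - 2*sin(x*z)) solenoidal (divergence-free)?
No, ∇·F = -2*x*cos(x*z) - 2*x + 4*z + 4*exp(x + y) - 5*exp(x + z)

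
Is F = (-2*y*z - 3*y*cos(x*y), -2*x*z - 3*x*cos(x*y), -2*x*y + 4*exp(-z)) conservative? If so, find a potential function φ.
Yes, F is conservative. φ = -2*x*y*z - 3*sin(x*y) - 4*exp(-z)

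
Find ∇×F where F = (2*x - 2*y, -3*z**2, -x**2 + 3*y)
(6*z + 3, 2*x, 2)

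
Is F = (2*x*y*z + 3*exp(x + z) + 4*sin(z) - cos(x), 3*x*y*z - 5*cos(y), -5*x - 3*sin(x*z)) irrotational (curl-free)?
No, ∇×F = (-3*x*y, 2*x*y + 3*z*cos(x*z) + 3*exp(x + z) + 4*cos(z) + 5, z*(-2*x + 3*y))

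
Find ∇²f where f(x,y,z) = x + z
0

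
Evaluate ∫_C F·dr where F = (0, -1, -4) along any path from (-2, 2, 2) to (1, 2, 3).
-4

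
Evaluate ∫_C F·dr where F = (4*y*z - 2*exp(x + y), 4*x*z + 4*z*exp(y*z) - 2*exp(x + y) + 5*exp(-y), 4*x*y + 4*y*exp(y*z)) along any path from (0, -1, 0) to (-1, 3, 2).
-28 - 2*exp(2) - 5*exp(-3) + 2*exp(-1) + 5*E + 4*exp(6)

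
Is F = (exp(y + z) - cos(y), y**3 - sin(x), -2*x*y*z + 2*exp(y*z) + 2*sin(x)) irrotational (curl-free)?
No, ∇×F = (2*z*(-x + exp(y*z)), 2*y*z + exp(y + z) - 2*cos(x), -exp(y + z) - sin(y) - cos(x))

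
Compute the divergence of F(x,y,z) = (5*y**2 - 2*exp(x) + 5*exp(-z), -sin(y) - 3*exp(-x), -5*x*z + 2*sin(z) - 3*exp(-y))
-5*x - 2*exp(x) - cos(y) + 2*cos(z)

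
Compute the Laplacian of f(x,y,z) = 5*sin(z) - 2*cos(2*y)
-5*sin(z) + 8*cos(2*y)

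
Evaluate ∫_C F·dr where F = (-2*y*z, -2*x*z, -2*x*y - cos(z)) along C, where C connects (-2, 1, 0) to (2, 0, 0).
0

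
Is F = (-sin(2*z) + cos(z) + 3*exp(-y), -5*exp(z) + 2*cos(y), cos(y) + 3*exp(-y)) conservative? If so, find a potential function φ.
No, ∇×F = (5*exp(z) - sin(y) - 3*exp(-y), -sin(z) - 2*cos(2*z), 3*exp(-y)) ≠ 0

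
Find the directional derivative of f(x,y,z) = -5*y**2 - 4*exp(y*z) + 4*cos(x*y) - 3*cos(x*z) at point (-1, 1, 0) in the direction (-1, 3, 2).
-sqrt(14)*(8*sin(1) + 19)/7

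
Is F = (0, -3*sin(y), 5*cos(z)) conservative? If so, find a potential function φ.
Yes, F is conservative. φ = 5*sin(z) + 3*cos(y)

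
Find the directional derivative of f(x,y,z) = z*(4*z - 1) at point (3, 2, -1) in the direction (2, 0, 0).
0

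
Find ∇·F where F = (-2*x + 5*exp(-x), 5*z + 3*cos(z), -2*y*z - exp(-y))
-2*y - 2 - 5*exp(-x)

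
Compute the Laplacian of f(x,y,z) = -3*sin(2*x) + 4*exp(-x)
12*sin(2*x) + 4*exp(-x)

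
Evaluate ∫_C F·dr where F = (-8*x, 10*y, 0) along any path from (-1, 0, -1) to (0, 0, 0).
4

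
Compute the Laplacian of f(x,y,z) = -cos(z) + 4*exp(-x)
cos(z) + 4*exp(-x)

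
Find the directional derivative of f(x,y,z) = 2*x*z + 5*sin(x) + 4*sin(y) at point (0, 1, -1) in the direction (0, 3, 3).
2*sqrt(2)*cos(1)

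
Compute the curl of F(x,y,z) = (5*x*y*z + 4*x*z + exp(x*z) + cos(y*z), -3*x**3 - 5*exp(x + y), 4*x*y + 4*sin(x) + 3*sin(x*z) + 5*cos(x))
(4*x, 5*x*y + x*exp(x*z) + 4*x - y*sin(y*z) - 4*y - 3*z*cos(x*z) + 5*sin(x) - 4*cos(x), -9*x**2 - 5*x*z + z*sin(y*z) - 5*exp(x + y))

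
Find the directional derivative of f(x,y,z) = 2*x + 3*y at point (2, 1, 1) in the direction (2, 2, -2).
5*sqrt(3)/3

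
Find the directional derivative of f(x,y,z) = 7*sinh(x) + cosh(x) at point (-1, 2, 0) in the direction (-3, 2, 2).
3*sqrt(17)*(-7*cosh(1) + sinh(1))/17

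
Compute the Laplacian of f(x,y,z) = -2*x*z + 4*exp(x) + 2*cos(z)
4*exp(x) - 2*cos(z)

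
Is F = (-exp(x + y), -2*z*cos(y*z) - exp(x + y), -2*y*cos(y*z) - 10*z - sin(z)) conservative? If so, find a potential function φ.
Yes, F is conservative. φ = -5*z**2 - exp(x + y) - 2*sin(y*z) + cos(z)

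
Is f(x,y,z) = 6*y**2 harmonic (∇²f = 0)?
No, ∇²f = 12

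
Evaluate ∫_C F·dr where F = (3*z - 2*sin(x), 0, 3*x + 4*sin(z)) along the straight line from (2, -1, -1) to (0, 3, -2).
4*cos(1) - 6*cos(2) + 8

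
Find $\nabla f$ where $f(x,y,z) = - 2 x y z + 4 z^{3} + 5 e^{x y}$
(y*(-2*z + 5*exp(x*y)), x*(-2*z + 5*exp(x*y)), -2*x*y + 12*z**2)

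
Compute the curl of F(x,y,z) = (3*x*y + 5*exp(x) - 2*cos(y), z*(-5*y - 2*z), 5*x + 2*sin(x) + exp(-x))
(5*y + 4*z, -2*cos(x) - 5 + exp(-x), -3*x - 2*sin(y))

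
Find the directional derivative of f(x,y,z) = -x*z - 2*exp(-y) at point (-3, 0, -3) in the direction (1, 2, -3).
-sqrt(14)/7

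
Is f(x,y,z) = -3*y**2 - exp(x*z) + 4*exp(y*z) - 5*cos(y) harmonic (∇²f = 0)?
No, ∇²f = -x**2*exp(x*z) + 4*y**2*exp(y*z) - z**2*exp(x*z) + 4*z**2*exp(y*z) + 5*cos(y) - 6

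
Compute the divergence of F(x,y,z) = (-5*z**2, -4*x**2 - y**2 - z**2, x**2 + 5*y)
-2*y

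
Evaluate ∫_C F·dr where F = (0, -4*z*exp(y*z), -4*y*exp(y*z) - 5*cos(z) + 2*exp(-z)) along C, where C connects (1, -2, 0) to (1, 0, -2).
-2*exp(2) + 2 + 5*sin(2)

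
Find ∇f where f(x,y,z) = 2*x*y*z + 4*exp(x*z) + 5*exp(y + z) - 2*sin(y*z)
(2*z*(y + 2*exp(x*z)), 2*x*z - 2*z*cos(y*z) + 5*exp(y + z), 2*x*y + 4*x*exp(x*z) - 2*y*cos(y*z) + 5*exp(y + z))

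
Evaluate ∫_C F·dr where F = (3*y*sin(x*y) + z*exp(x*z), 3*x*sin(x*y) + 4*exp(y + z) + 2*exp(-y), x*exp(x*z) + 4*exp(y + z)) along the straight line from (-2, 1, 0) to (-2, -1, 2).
-sinh(4) - 4*sinh(1) - 1 + cosh(4)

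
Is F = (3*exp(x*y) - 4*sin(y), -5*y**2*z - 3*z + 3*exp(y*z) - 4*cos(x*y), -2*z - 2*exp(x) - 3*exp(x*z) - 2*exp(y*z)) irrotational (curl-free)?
No, ∇×F = (5*y**2 - 3*y*exp(y*z) - 2*z*exp(y*z) + 3, 3*z*exp(x*z) + 2*exp(x), -3*x*exp(x*y) + 4*y*sin(x*y) + 4*cos(y))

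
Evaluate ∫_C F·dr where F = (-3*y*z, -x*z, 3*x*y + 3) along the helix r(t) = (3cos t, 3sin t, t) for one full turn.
6*pi*(1 + 3*pi)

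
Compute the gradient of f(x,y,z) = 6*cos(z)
(0, 0, -6*sin(z))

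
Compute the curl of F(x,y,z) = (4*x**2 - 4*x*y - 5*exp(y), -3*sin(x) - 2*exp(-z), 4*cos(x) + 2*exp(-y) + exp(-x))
(-2*exp(-z) - 2*exp(-y), 4*sin(x) + exp(-x), 4*x + 5*exp(y) - 3*cos(x))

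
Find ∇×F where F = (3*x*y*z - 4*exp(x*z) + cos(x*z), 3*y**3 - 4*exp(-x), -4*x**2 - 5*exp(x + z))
(0, 3*x*y - 4*x*exp(x*z) - x*sin(x*z) + 8*x + 5*exp(x + z), -3*x*z + 4*exp(-x))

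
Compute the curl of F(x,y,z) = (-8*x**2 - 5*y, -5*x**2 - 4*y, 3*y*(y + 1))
(6*y + 3, 0, 5 - 10*x)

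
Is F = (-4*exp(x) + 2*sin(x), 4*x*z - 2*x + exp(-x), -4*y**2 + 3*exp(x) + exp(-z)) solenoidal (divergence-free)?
No, ∇·F = -4*exp(x) + 2*cos(x) - exp(-z)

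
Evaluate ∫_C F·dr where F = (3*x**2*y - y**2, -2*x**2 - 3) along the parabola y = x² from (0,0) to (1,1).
-18/5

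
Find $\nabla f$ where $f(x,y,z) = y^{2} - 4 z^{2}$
(0, 2*y, -8*z)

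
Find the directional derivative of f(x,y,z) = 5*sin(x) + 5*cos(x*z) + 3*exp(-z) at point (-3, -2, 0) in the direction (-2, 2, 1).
-1 - 10*cos(3)/3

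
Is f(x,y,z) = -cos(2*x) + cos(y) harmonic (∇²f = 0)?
No, ∇²f = 4*cos(2*x) - cos(y)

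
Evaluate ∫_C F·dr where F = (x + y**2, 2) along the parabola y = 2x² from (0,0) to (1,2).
53/10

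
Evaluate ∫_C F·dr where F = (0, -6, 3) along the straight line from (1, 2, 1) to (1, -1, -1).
12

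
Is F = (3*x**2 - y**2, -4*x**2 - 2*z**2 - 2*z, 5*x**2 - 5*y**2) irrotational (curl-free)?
No, ∇×F = (-10*y + 4*z + 2, -10*x, -8*x + 2*y)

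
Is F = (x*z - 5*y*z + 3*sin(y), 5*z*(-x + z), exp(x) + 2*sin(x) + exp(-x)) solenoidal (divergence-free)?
No, ∇·F = z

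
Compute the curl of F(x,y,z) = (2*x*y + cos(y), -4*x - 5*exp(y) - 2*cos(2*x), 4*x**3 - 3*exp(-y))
(3*exp(-y), -12*x**2, -2*x + 4*sin(2*x) + sin(y) - 4)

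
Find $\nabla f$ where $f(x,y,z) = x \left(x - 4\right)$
(2*x - 4, 0, 0)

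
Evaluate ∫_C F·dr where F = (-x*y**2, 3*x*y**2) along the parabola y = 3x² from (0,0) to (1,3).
303/14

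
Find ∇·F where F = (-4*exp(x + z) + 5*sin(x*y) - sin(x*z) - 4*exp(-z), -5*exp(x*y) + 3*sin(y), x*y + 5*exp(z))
-5*x*exp(x*y) + 5*y*cos(x*y) - z*cos(x*z) + 5*exp(z) - 4*exp(x + z) + 3*cos(y)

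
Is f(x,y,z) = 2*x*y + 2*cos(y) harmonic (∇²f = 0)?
No, ∇²f = -2*cos(y)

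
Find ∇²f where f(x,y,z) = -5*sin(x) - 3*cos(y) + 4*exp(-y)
5*sin(x) + 3*cos(y) + 4*exp(-y)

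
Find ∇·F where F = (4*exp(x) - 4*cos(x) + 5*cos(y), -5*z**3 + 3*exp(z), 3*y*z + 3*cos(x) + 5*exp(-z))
3*y + 4*exp(x) + 4*sin(x) - 5*exp(-z)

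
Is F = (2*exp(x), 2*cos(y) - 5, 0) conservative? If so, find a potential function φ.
Yes, F is conservative. φ = -5*y + 2*exp(x) + 2*sin(y)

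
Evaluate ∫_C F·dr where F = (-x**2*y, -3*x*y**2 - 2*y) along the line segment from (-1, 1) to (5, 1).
-42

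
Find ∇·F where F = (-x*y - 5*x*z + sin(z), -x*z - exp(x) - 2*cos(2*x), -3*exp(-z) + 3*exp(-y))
-y - 5*z + 3*exp(-z)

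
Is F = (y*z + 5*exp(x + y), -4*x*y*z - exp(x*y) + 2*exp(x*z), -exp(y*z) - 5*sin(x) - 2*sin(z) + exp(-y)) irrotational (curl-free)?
No, ∇×F = (4*x*y - 2*x*exp(x*z) - z*exp(y*z) - exp(-y), y + 5*cos(x), -4*y*z - y*exp(x*y) + 2*z*exp(x*z) - z - 5*exp(x + y))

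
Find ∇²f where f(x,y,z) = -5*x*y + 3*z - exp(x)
-exp(x)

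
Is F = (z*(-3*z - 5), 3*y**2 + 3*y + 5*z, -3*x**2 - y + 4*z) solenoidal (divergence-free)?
No, ∇·F = 6*y + 7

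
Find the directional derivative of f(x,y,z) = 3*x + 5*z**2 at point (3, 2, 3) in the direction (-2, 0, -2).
-33*sqrt(2)/2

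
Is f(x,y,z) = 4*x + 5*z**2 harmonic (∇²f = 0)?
No, ∇²f = 10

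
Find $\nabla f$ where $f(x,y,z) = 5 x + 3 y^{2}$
(5, 6*y, 0)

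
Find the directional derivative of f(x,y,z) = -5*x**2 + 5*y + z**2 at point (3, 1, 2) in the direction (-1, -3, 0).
3*sqrt(10)/2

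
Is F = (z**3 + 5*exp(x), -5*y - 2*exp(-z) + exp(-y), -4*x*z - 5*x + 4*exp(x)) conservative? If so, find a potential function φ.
No, ∇×F = (-2*exp(-z), 3*z**2 + 4*z - 4*exp(x) + 5, 0) ≠ 0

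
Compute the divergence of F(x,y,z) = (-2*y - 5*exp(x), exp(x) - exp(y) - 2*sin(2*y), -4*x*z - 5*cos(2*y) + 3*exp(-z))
-4*x - 5*exp(x) - exp(y) - 4*cos(2*y) - 3*exp(-z)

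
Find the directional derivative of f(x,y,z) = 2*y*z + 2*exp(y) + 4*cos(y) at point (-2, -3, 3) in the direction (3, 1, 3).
2*sqrt(19)*(-6*exp(3) + 1 + 2*exp(3)*sin(3))*exp(-3)/19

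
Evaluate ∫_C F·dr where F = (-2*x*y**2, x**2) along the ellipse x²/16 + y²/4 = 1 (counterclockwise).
0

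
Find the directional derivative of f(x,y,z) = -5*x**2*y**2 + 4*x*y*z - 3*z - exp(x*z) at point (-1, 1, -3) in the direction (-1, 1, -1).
sqrt(3)*(11 - 4*exp(3))/3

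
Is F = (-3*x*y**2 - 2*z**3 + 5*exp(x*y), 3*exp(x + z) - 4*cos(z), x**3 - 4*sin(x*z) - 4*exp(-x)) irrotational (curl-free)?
No, ∇×F = (-3*exp(x + z) - 4*sin(z), -3*x**2 - 6*z**2 + 4*z*cos(x*z) - 4*exp(-x), 6*x*y - 5*x*exp(x*y) + 3*exp(x + z))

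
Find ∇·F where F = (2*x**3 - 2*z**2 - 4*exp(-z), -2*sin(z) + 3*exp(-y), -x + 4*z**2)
6*x**2 + 8*z - 3*exp(-y)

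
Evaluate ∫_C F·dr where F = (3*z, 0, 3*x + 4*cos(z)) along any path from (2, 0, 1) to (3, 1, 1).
3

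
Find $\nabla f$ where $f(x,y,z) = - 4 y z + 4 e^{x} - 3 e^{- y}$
(4*exp(x), -4*z + 3*exp(-y), -4*y)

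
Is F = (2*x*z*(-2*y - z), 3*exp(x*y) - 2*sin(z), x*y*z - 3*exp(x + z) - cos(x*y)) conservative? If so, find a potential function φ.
No, ∇×F = (x*z + x*sin(x*y) + 2*cos(z), -4*x*y - 4*x*z - y*z - y*sin(x*y) + 3*exp(x + z), 4*x*z + 3*y*exp(x*y)) ≠ 0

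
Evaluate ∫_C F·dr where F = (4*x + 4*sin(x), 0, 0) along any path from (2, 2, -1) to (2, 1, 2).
0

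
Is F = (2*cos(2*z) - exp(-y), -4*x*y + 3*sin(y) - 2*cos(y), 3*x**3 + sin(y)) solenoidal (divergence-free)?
No, ∇·F = -4*x + 2*sin(y) + 3*cos(y)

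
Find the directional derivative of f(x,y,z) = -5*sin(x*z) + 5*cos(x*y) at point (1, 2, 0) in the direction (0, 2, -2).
5*sqrt(2)*(1 - sin(2))/2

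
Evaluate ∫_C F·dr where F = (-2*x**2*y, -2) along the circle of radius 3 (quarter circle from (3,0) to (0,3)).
-6 + 81*pi/8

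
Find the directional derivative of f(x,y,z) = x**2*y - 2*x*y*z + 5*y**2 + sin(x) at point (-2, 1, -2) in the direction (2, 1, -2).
-2/3 + 2*cos(2)/3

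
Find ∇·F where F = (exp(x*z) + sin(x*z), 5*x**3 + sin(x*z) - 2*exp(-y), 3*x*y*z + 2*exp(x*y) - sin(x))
3*x*y + z*exp(x*z) + z*cos(x*z) + 2*exp(-y)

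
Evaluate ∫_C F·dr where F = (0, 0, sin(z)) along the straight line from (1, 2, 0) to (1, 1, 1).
1 - cos(1)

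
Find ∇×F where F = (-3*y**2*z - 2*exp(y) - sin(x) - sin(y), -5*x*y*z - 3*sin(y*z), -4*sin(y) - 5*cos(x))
(5*x*y + 3*y*cos(y*z) - 4*cos(y), -3*y**2 - 5*sin(x), y*z + 2*exp(y) + cos(y))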